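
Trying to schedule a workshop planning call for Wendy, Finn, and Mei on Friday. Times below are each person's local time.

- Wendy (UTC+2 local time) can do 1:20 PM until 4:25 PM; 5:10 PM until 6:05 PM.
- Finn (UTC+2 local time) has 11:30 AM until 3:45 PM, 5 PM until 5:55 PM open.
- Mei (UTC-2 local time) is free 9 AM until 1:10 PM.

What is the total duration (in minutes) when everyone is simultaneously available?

145

Wendy in UTC: 11:20-14:25, 15:10-16:05 (subtract 2h to convert from UTC+2).
Finn in UTC: 09:30-13:45, 15:00-15:55 (subtract 2h to convert from UTC+2).
Mei in UTC: 11:00-15:10 (add 2h to convert from UTC-2).
Wendy ∩ Finn: 11:20-13:45, 15:10-15:55.
Wendy ∩ Finn ∩ Mei: 11:20-13:45.
Those are the intersection windows.
That's a single block of 145 minutes.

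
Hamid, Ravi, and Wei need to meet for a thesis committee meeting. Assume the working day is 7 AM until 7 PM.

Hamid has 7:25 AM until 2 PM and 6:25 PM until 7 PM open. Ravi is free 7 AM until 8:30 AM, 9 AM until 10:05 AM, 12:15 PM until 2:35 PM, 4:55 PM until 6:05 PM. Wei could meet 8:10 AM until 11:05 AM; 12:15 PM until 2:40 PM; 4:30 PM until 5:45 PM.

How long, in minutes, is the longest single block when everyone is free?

Hamid ∩ Ravi: 07:25-08:30, 09:00-10:05, 12:15-14:00.
Hamid ∩ Ravi ∩ Wei: 08:10-08:30, 09:00-10:05, 12:15-14:00.
The longest is 12:15-14:00 at 105 minutes.

105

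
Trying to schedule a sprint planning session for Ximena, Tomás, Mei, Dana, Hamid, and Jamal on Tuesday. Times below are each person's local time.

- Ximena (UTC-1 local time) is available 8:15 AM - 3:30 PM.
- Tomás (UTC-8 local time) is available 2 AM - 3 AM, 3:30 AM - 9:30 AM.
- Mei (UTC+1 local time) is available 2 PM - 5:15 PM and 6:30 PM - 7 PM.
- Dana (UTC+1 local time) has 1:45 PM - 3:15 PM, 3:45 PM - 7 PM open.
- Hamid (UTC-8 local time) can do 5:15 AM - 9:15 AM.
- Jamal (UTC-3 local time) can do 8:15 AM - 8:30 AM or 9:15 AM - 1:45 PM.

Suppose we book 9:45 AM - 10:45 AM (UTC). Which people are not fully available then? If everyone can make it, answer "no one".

Ximena in UTC: 09:15-16:30 (add 1h to convert from UTC-1).
Tomás in UTC: 10:00-11:00, 11:30-17:30 (add 8h to convert from UTC-8).
Mei in UTC: 13:00-16:15, 17:30-18:00 (subtract 1h to convert from UTC+1).
Dana in UTC: 12:45-14:15, 14:45-18:00 (subtract 1h to convert from UTC+1).
Hamid in UTC: 13:15-17:15 (add 8h to convert from UTC-8).
Jamal in UTC: 11:15-11:30, 12:15-16:45 (add 3h to convert from UTC-3).
Ximena: free for 09:45-10:45. Tomás: not fully free for 09:45-10:45. Mei: not fully free for 09:45-10:45. Dana: not fully free for 09:45-10:45. Hamid: not fully free for 09:45-10:45. Jamal: not fully free for 09:45-10:45.

Dana, Hamid, Jamal, Mei, Tomás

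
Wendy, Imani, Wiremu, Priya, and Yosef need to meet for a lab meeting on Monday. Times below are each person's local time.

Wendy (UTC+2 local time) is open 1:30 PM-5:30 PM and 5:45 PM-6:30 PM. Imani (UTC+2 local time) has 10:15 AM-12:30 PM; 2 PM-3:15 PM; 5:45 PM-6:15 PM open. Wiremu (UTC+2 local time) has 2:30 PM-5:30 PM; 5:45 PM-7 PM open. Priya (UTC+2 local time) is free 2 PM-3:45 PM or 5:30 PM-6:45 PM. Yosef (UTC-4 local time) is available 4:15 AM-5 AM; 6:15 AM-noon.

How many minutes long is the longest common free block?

45

Wendy in UTC: 11:30-15:30, 15:45-16:30 (subtract 2h to convert from UTC+2).
Imani in UTC: 08:15-10:30, 12:00-13:15, 15:45-16:15 (subtract 2h to convert from UTC+2).
Wiremu in UTC: 12:30-15:30, 15:45-17:00 (subtract 2h to convert from UTC+2).
Priya in UTC: 12:00-13:45, 15:30-16:45 (subtract 2h to convert from UTC+2).
Yosef in UTC: 08:15-09:00, 10:15-16:00 (add 4h to convert from UTC-4).
Wendy ∩ Imani: 12:00-13:15, 15:45-16:15.
Wendy ∩ Imani ∩ Wiremu: 12:30-13:15, 15:45-16:15.
Wendy ∩ Imani ∩ Wiremu ∩ Priya: 12:30-13:15, 15:45-16:15.
Wendy ∩ Imani ∩ Wiremu ∩ Priya ∩ Yosef: 12:30-13:15, 15:45-16:00.
Those are the intersection windows.
The longest is 12:30-13:15 at 45 minutes.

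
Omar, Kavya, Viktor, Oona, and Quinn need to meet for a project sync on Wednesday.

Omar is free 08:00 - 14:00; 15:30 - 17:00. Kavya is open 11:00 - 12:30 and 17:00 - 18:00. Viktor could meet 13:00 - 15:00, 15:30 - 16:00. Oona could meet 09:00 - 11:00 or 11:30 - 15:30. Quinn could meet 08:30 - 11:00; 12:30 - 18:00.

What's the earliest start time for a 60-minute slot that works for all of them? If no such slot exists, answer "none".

none

Omar ∩ Kavya: 11:00-12:30.
Omar ∩ Kavya ∩ Viktor: ∅.
Omar ∩ Kavya ∩ Viktor ∩ Oona: ∅.
Omar ∩ Kavya ∩ Viktor ∩ Oona ∩ Quinn: ∅.
There is no time when everyone is free.
No common window is at least 60 minutes long.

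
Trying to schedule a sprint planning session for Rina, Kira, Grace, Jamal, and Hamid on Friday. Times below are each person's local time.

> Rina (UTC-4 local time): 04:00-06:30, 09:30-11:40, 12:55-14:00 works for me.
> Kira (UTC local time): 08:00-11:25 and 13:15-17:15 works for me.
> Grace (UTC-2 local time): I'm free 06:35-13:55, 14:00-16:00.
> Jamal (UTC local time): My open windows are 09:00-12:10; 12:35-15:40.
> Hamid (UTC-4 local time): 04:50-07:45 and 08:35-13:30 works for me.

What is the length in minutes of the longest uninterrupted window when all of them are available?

Rina in UTC: 08:00-10:30, 13:30-15:40, 16:55-18:00 (add 4h to convert from UTC-4).
Kira in UTC: 08:00-11:25, 13:15-17:15.
Grace in UTC: 08:35-15:55, 16:00-18:00 (add 2h to convert from UTC-2).
Jamal in UTC: 09:00-12:10, 12:35-15:40.
Hamid in UTC: 08:50-11:45, 12:35-17:30 (add 4h to convert from UTC-4).
Rina ∩ Kira: 08:00-10:30, 13:30-15:40, 16:55-17:15.
Rina ∩ Kira ∩ Grace: 08:35-10:30, 13:30-15:40, 16:55-17:15.
Rina ∩ Kira ∩ Grace ∩ Jamal: 09:00-10:30, 13:30-15:40.
Rina ∩ Kira ∩ Grace ∩ Jamal ∩ Hamid: 09:00-10:30, 13:30-15:40.
The longest is 13:30-15:40 at 130 minutes.

130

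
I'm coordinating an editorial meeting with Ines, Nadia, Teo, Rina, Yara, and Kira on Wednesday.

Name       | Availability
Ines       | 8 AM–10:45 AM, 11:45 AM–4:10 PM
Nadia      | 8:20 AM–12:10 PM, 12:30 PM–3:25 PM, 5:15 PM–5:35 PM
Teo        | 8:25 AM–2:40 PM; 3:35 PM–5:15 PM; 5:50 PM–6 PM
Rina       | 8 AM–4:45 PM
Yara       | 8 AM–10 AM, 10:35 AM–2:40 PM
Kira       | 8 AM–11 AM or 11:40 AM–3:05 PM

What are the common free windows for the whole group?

Ines ∩ Nadia: 08:20-10:45, 11:45-12:10, 12:30-15:25.
Ines ∩ Nadia ∩ Teo: 08:25-10:45, 11:45-12:10, 12:30-14:40.
Ines ∩ Nadia ∩ Teo ∩ Rina: 08:25-10:45, 11:45-12:10, 12:30-14:40.
Ines ∩ Nadia ∩ Teo ∩ Rina ∩ Yara: 08:25-10:00, 10:35-10:45, 11:45-12:10, 12:30-14:40.
Ines ∩ Nadia ∩ Teo ∩ Rina ∩ Yara ∩ Kira: 08:25-10:00, 10:35-10:45, 11:45-12:10, 12:30-14:40.

08:25-10:00, 10:35-10:45, 11:45-12:10, 12:30-14:40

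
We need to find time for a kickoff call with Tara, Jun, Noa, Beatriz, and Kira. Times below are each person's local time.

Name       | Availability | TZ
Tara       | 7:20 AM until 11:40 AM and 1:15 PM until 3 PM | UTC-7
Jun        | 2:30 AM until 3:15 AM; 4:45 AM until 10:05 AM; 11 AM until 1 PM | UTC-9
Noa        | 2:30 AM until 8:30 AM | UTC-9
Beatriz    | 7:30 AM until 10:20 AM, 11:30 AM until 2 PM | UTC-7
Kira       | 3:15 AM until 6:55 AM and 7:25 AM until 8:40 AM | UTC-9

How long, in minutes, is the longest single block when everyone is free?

85

Tara in UTC: 14:20-18:40, 20:15-22:00 (add 7h to convert from UTC-7).
Jun in UTC: 11:30-12:15, 13:45-19:05, 20:00-22:00 (add 9h to convert from UTC-9).
Noa in UTC: 11:30-17:30 (add 9h to convert from UTC-9).
Beatriz in UTC: 14:30-17:20, 18:30-21:00 (add 7h to convert from UTC-7).
Kira in UTC: 12:15-15:55, 16:25-17:40 (add 9h to convert from UTC-9).
Tara ∩ Jun: 14:20-18:40, 20:15-22:00.
Tara ∩ Jun ∩ Noa: 14:20-17:30.
Tara ∩ Jun ∩ Noa ∩ Beatriz: 14:30-17:20.
Tara ∩ Jun ∩ Noa ∩ Beatriz ∩ Kira: 14:30-15:55, 16:25-17:20.
Those are the intersection windows.
The longest is 14:30-15:55 at 85 minutes.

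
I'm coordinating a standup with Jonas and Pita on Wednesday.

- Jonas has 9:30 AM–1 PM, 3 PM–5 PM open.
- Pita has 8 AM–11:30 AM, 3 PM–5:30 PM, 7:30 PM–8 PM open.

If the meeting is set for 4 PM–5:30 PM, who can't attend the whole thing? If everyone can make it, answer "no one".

Jonas: not fully free for 16:00-17:30. Pita: free for 16:00-17:30.

Jonas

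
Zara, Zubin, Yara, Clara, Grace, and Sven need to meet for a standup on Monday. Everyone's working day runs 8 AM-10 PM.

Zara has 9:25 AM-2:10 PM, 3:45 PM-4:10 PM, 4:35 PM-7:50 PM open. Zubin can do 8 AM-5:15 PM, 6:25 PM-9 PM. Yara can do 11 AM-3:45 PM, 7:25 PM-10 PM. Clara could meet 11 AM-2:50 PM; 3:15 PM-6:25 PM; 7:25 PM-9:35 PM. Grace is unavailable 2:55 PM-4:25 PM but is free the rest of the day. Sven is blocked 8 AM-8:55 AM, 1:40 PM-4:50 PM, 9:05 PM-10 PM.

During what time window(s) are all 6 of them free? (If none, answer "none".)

11:00-13:40, 19:25-19:50

Zara free: 09:25-14:10, 15:45-16:10, 16:35-19:50.
Zubin free: 08:00-17:15, 18:25-21:00.
Yara free: 11:00-15:45, 19:25-22:00.
Clara free: 11:00-14:50, 15:15-18:25, 19:25-21:35.
Grace free: 08:00-14:55, 16:25-22:00 (invert busy blocks within the working day).
Sven free: 08:55-13:40, 16:50-21:05 (invert busy blocks within the working day).
Zara ∩ Zubin: 09:25-14:10, 15:45-16:10, 16:35-17:15, 18:25-19:50.
Zara ∩ Zubin ∩ Yara: 11:00-14:10, 19:25-19:50.
Zara ∩ Zubin ∩ Yara ∩ Clara: 11:00-14:10, 19:25-19:50.
Zara ∩ Zubin ∩ Yara ∩ Clara ∩ Grace: 11:00-14:10, 19:25-19:50.
Zara ∩ Zubin ∩ Yara ∩ Clara ∩ Grace ∩ Sven: 11:00-13:40, 19:25-19:50.
So the common availability across everyone is 11:00-13:40, 19:25-19:50.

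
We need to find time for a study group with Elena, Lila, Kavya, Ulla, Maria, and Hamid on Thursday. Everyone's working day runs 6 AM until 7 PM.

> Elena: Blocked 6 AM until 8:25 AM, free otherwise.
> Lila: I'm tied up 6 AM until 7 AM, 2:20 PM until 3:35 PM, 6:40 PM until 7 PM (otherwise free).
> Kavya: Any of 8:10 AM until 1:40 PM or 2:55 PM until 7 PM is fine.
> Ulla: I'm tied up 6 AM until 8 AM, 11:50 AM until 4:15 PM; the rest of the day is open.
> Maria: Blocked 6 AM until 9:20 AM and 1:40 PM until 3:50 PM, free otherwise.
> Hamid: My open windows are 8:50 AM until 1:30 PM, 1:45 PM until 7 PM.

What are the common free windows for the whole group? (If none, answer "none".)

Elena free: 08:25-19:00 (invert busy blocks within the working day).
Lila free: 07:00-14:20, 15:35-18:40 (invert busy blocks within the working day).
Kavya free: 08:10-13:40, 14:55-19:00.
Ulla free: 08:00-11:50, 16:15-19:00 (invert busy blocks within the working day).
Maria free: 09:20-13:40, 15:50-19:00 (invert busy blocks within the working day).
Hamid free: 08:50-13:30, 13:45-19:00.
Elena ∩ Lila: 08:25-14:20, 15:35-18:40.
Elena ∩ Lila ∩ Kavya: 08:25-13:40, 15:35-18:40.
Elena ∩ Lila ∩ Kavya ∩ Ulla: 08:25-11:50, 16:15-18:40.
Elena ∩ Lila ∩ Kavya ∩ Ulla ∩ Maria: 09:20-11:50, 16:15-18:40.
Elena ∩ Lila ∩ Kavya ∩ Ulla ∩ Maria ∩ Hamid: 09:20-11:50, 16:15-18:40.
Those are the intersection windows.

09:20-11:50, 16:15-18:40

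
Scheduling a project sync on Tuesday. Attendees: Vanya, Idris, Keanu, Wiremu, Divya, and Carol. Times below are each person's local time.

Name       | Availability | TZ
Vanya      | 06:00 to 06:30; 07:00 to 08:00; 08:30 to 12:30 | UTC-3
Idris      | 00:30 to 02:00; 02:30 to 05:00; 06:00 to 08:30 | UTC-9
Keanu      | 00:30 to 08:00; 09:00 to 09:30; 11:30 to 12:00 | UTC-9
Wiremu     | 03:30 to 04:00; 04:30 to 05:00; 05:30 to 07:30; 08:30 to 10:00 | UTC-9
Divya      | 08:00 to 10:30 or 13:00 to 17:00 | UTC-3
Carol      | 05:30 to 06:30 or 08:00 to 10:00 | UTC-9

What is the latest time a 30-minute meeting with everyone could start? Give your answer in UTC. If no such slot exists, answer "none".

none

Vanya in UTC: 09:00-09:30, 10:00-11:00, 11:30-15:30 (add 3h to convert from UTC-3).
Idris in UTC: 09:30-11:00, 11:30-14:00, 15:00-17:30 (add 9h to convert from UTC-9).
Keanu in UTC: 09:30-17:00, 18:00-18:30, 20:30-21:00 (add 9h to convert from UTC-9).
Wiremu in UTC: 12:30-13:00, 13:30-14:00, 14:30-16:30, 17:30-19:00 (add 9h to convert from UTC-9).
Divya in UTC: 11:00-13:30, 16:00-20:00 (add 3h to convert from UTC-3).
Carol in UTC: 14:30-15:30, 17:00-19:00 (add 9h to convert from UTC-9).
Vanya ∩ Idris: 10:00-11:00, 11:30-14:00, 15:00-15:30.
Vanya ∩ Idris ∩ Keanu: 10:00-11:00, 11:30-14:00, 15:00-15:30.
Vanya ∩ Idris ∩ Keanu ∩ Wiremu: 12:30-13:00, 13:30-14:00, 15:00-15:30.
Vanya ∩ Idris ∩ Keanu ∩ Wiremu ∩ Divya: 12:30-13:00.
Vanya ∩ Idris ∩ Keanu ∩ Wiremu ∩ Divya ∩ Carol: ∅.
There is no time when everyone is free.
No common window is at least 30 minutes long.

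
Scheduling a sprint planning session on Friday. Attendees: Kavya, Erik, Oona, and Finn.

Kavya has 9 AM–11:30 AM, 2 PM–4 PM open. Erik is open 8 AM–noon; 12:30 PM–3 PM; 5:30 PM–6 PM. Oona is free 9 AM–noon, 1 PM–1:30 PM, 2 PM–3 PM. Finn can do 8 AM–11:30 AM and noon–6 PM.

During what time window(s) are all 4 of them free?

Kavya ∩ Erik: 09:00-11:30, 14:00-15:00.
Kavya ∩ Erik ∩ Oona: 09:00-11:30, 14:00-15:00.
Kavya ∩ Erik ∩ Oona ∩ Finn: 09:00-11:30, 14:00-15:00.

09:00-11:30, 14:00-15:00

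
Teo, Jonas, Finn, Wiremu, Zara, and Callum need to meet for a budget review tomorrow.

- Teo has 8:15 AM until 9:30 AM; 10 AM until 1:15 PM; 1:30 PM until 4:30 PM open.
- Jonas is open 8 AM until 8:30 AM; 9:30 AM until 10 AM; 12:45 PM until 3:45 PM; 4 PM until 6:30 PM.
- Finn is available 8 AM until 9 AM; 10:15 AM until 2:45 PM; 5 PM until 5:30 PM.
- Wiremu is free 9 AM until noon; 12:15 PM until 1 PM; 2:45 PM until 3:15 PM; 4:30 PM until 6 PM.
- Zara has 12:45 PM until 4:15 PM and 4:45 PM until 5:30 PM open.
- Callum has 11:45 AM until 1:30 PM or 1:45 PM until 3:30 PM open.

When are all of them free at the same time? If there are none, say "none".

Teo ∩ Jonas: 08:15-08:30, 12:45-13:15, 13:30-15:45, 16:00-16:30.
Teo ∩ Jonas ∩ Finn: 08:15-08:30, 12:45-13:15, 13:30-14:45.
Teo ∩ Jonas ∩ Finn ∩ Wiremu: 12:45-13:00.
Teo ∩ Jonas ∩ Finn ∩ Wiremu ∩ Zara: 12:45-13:00.
Teo ∩ Jonas ∩ Finn ∩ Wiremu ∩ Zara ∩ Callum: 12:45-13:00.

12:45-13:00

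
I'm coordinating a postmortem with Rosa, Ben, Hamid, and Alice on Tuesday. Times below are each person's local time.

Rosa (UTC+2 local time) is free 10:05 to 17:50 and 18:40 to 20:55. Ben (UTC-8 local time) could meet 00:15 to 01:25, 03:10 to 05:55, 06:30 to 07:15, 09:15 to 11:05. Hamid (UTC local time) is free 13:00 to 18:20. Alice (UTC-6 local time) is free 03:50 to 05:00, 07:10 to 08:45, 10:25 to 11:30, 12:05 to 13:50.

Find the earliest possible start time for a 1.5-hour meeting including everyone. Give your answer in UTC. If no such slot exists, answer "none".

none

Rosa in UTC: 08:05-15:50, 16:40-18:55 (subtract 2h to convert from UTC+2).
Ben in UTC: 08:15-09:25, 11:10-13:55, 14:30-15:15, 17:15-19:05 (add 8h to convert from UTC-8).
Hamid in UTC: 13:00-18:20.
Alice in UTC: 09:50-11:00, 13:10-14:45, 16:25-17:30, 18:05-19:50 (add 6h to convert from UTC-6).
Rosa ∩ Ben: 08:15-09:25, 11:10-13:55, 14:30-15:15, 17:15-18:55.
Rosa ∩ Ben ∩ Hamid: 13:00-13:55, 14:30-15:15, 17:15-18:20.
Rosa ∩ Ben ∩ Hamid ∩ Alice: 13:10-13:55, 14:30-14:45, 17:15-17:30, 18:05-18:20.
No common window is at least 90 minutes long.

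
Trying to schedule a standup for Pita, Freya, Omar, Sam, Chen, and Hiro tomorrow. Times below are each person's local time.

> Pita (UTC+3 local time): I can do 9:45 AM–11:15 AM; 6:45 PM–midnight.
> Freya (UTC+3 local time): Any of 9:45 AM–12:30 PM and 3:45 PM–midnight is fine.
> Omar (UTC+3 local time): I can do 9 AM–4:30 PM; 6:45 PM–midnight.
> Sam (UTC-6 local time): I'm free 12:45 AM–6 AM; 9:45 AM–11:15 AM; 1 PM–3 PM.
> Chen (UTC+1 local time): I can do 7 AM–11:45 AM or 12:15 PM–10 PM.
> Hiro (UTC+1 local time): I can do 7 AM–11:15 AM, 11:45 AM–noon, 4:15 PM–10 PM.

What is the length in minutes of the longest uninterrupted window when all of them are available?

Pita in UTC: 06:45-08:15, 15:45-21:00 (subtract 3h to convert from UTC+3).
Freya in UTC: 06:45-09:30, 12:45-21:00 (subtract 3h to convert from UTC+3).
Omar in UTC: 06:00-13:30, 15:45-21:00 (subtract 3h to convert from UTC+3).
Sam in UTC: 06:45-12:00, 15:45-17:15, 19:00-21:00 (add 6h to convert from UTC-6).
Chen in UTC: 06:00-10:45, 11:15-21:00 (subtract 1h to convert from UTC+1).
Hiro in UTC: 06:00-10:15, 10:45-11:00, 15:15-21:00 (subtract 1h to convert from UTC+1).
Pita ∩ Freya: 06:45-08:15, 15:45-21:00.
Pita ∩ Freya ∩ Omar: 06:45-08:15, 15:45-21:00.
Pita ∩ Freya ∩ Omar ∩ Sam: 06:45-08:15, 15:45-17:15, 19:00-21:00.
Pita ∩ Freya ∩ Omar ∩ Sam ∩ Chen: 06:45-08:15, 15:45-17:15, 19:00-21:00.
Pita ∩ Freya ∩ Omar ∩ Sam ∩ Chen ∩ Hiro: 06:45-08:15, 15:45-17:15, 19:00-21:00.
Those are the intersection windows.
The longest is 19:00-21:00 at 120 minutes.

120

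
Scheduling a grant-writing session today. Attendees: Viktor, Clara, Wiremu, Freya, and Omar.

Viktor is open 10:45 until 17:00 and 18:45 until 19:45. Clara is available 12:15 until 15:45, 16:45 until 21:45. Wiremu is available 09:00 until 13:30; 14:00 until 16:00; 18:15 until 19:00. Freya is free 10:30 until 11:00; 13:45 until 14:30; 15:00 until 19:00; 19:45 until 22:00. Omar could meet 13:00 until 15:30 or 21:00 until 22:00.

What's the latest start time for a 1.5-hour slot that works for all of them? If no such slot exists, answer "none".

Viktor ∩ Clara: 12:15-15:45, 16:45-17:00, 18:45-19:45.
Viktor ∩ Clara ∩ Wiremu: 12:15-13:30, 14:00-15:45, 18:45-19:00.
Viktor ∩ Clara ∩ Wiremu ∩ Freya: 14:00-14:30, 15:00-15:45, 18:45-19:00.
Viktor ∩ Clara ∩ Wiremu ∩ Freya ∩ Omar: 14:00-14:30, 15:00-15:30.
No common window is at least 90 minutes long.

none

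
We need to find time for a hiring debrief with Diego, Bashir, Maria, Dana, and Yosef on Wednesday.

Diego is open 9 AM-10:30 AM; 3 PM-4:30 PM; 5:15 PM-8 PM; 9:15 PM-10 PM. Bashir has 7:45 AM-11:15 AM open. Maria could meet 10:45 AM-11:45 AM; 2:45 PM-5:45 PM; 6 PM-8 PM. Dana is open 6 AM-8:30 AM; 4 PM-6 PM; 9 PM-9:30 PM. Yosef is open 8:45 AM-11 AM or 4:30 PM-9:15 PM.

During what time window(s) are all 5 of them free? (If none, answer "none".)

Diego ∩ Bashir: 09:00-10:30.
Diego ∩ Bashir ∩ Maria: ∅.
Diego ∩ Bashir ∩ Maria ∩ Dana: ∅.
Diego ∩ Bashir ∩ Maria ∩ Dana ∩ Yosef: ∅.
There is no time when everyone is free.

none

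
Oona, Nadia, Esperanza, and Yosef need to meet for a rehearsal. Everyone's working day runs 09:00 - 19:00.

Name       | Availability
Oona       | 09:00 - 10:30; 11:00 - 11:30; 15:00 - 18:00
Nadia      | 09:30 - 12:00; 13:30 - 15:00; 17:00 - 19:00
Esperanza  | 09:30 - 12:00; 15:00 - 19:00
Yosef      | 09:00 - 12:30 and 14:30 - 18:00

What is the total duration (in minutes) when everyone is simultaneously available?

Oona ∩ Nadia: 09:30-10:30, 11:00-11:30, 17:00-18:00.
Oona ∩ Nadia ∩ Esperanza: 09:30-10:30, 11:00-11:30, 17:00-18:00.
Oona ∩ Nadia ∩ Esperanza ∩ Yosef: 09:30-10:30, 11:00-11:30, 17:00-18:00.
Those are the intersection windows.
Summing the common windows: 60 + 30 + 60 = 150 minutes.

150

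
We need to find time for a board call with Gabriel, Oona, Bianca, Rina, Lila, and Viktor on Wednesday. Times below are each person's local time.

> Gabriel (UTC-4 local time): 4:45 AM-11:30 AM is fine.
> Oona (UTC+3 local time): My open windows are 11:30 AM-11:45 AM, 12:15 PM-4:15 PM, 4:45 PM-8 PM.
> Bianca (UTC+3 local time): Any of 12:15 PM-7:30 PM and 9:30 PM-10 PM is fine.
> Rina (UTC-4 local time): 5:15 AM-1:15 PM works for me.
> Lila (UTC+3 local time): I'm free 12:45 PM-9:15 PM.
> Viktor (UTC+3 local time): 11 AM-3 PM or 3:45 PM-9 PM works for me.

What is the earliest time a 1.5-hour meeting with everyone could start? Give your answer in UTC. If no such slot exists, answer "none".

09:45

Gabriel in UTC: 08:45-15:30 (add 4h to convert from UTC-4).
Oona in UTC: 08:30-08:45, 09:15-13:15, 13:45-17:00 (subtract 3h to convert from UTC+3).
Bianca in UTC: 09:15-16:30, 18:30-19:00 (subtract 3h to convert from UTC+3).
Rina in UTC: 09:15-17:15 (add 4h to convert from UTC-4).
Lila in UTC: 09:45-18:15 (subtract 3h to convert from UTC+3).
Viktor in UTC: 08:00-12:00, 12:45-18:00 (subtract 3h to convert from UTC+3).
Gabriel ∩ Oona: 09:15-13:15, 13:45-15:30.
Gabriel ∩ Oona ∩ Bianca: 09:15-13:15, 13:45-15:30.
Gabriel ∩ Oona ∩ Bianca ∩ Rina: 09:15-13:15, 13:45-15:30.
Gabriel ∩ Oona ∩ Bianca ∩ Rina ∩ Lila: 09:45-13:15, 13:45-15:30.
Gabriel ∩ Oona ∩ Bianca ∩ Rina ∩ Lila ∩ Viktor: 09:45-12:00, 12:45-13:15, 13:45-15:30.
The first common window of at least 90 minutes is 09:45-12:00, so the earliest start is 09:45.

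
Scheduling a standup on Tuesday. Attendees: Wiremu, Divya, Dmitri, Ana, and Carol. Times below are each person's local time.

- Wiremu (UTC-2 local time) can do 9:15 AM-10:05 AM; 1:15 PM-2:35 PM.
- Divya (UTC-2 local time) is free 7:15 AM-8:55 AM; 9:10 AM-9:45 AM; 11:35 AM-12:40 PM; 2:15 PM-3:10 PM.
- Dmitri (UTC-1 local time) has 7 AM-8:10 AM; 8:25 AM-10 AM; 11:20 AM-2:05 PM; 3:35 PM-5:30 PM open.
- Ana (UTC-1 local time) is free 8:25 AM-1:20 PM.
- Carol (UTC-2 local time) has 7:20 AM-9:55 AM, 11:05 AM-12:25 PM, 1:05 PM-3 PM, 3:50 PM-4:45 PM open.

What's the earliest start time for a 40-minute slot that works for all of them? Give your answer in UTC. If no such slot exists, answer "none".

none

Wiremu in UTC: 11:15-12:05, 15:15-16:35 (add 2h to convert from UTC-2).
Divya in UTC: 09:15-10:55, 11:10-11:45, 13:35-14:40, 16:15-17:10 (add 2h to convert from UTC-2).
Dmitri in UTC: 08:00-09:10, 09:25-11:00, 12:20-15:05, 16:35-18:30 (add 1h to convert from UTC-1).
Ana in UTC: 09:25-14:20 (add 1h to convert from UTC-1).
Carol in UTC: 09:20-11:55, 13:05-14:25, 15:05-17:00, 17:50-18:45 (add 2h to convert from UTC-2).
Wiremu ∩ Divya: 11:15-11:45, 16:15-16:35.
Wiremu ∩ Divya ∩ Dmitri: ∅.
Wiremu ∩ Divya ∩ Dmitri ∩ Ana: ∅.
Wiremu ∩ Divya ∩ Dmitri ∩ Ana ∩ Carol: ∅.
There is no time when everyone is free.
No common window is at least 40 minutes long.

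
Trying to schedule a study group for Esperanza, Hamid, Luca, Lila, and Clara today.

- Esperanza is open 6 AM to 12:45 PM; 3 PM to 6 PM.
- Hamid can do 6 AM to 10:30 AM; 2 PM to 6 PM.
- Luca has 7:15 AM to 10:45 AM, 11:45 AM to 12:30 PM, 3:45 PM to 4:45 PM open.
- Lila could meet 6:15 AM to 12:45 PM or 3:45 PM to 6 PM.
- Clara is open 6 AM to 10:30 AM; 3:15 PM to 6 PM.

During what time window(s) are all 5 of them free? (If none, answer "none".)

Esperanza ∩ Hamid: 06:00-10:30, 15:00-18:00.
Esperanza ∩ Hamid ∩ Luca: 07:15-10:30, 15:45-16:45.
Esperanza ∩ Hamid ∩ Luca ∩ Lila: 07:15-10:30, 15:45-16:45.
Esperanza ∩ Hamid ∩ Luca ∩ Lila ∩ Clara: 07:15-10:30, 15:45-16:45.
So the common availability across everyone is 07:15-10:30, 15:45-16:45.

07:15-10:30, 15:45-16:45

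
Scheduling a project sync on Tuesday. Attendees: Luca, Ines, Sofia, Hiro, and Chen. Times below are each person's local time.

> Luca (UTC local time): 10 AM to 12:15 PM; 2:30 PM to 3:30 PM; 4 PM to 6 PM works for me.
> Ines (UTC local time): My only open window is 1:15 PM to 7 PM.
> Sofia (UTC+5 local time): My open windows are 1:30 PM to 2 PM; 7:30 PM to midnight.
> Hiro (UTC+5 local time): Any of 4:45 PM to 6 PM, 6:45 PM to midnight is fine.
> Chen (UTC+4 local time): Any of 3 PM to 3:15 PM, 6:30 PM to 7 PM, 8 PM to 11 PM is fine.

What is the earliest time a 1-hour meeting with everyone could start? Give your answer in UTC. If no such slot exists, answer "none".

Luca in UTC: 10:00-12:15, 14:30-15:30, 16:00-18:00.
Ines in UTC: 13:15-19:00.
Sofia in UTC: 08:30-09:00, 14:30-19:00 (subtract 5h to convert from UTC+5).
Hiro in UTC: 11:45-13:00, 13:45-19:00 (subtract 5h to convert from UTC+5).
Chen in UTC: 11:00-11:15, 14:30-15:00, 16:00-19:00 (subtract 4h to convert from UTC+4).
Luca ∩ Ines: 14:30-15:30, 16:00-18:00.
Luca ∩ Ines ∩ Sofia: 14:30-15:30, 16:00-18:00.
Luca ∩ Ines ∩ Sofia ∩ Hiro: 14:30-15:30, 16:00-18:00.
Luca ∩ Ines ∩ Sofia ∩ Hiro ∩ Chen: 14:30-15:00, 16:00-18:00.
The first common window of at least 60 minutes is 16:00-18:00, so the earliest start is 16:00.

16:00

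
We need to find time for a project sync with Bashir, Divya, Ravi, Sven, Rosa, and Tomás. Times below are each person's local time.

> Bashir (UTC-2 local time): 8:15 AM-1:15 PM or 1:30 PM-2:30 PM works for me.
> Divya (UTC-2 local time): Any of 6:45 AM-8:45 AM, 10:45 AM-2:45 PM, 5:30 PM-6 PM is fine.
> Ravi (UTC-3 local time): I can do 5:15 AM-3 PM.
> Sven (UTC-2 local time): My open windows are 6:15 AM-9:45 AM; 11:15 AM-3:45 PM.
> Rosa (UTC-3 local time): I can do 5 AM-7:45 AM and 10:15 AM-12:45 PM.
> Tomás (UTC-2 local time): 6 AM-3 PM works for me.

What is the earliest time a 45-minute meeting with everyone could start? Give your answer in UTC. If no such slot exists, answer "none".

Bashir in UTC: 10:15-15:15, 15:30-16:30 (add 2h to convert from UTC-2).
Divya in UTC: 08:45-10:45, 12:45-16:45, 19:30-20:00 (add 2h to convert from UTC-2).
Ravi in UTC: 08:15-18:00 (add 3h to convert from UTC-3).
Sven in UTC: 08:15-11:45, 13:15-17:45 (add 2h to convert from UTC-2).
Rosa in UTC: 08:00-10:45, 13:15-15:45 (add 3h to convert from UTC-3).
Tomás in UTC: 08:00-17:00 (add 2h to convert from UTC-2).
Bashir ∩ Divya: 10:15-10:45, 12:45-15:15, 15:30-16:30.
Bashir ∩ Divya ∩ Ravi: 10:15-10:45, 12:45-15:15, 15:30-16:30.
Bashir ∩ Divya ∩ Ravi ∩ Sven: 10:15-10:45, 13:15-15:15, 15:30-16:30.
Bashir ∩ Divya ∩ Ravi ∩ Sven ∩ Rosa: 10:15-10:45, 13:15-15:15, 15:30-15:45.
Bashir ∩ Divya ∩ Ravi ∩ Sven ∩ Rosa ∩ Tomás: 10:15-10:45, 13:15-15:15, 15:30-15:45.
The first common window of at least 45 minutes is 13:15-15:15, so the earliest start is 13:15.

13:15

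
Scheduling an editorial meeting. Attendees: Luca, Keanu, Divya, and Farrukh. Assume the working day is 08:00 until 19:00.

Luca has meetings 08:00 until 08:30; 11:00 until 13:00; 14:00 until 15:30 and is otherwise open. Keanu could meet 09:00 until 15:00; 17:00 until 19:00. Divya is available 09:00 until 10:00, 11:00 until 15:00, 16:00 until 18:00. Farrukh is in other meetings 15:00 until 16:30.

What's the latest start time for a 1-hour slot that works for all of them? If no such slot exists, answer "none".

17:00

Luca free: 08:30-11:00, 13:00-14:00, 15:30-19:00 (invert busy blocks within the working day).
Keanu free: 09:00-15:00, 17:00-19:00.
Divya free: 09:00-10:00, 11:00-15:00, 16:00-18:00.
Farrukh free: 08:00-15:00, 16:30-19:00 (invert busy blocks within the working day).
Luca ∩ Keanu: 09:00-11:00, 13:00-14:00, 17:00-19:00.
Luca ∩ Keanu ∩ Divya: 09:00-10:00, 13:00-14:00, 17:00-18:00.
Luca ∩ Keanu ∩ Divya ∩ Farrukh: 09:00-10:00, 13:00-14:00, 17:00-18:00.
The last common window of at least 60 minutes is 17:00-18:00; a 60-minute meeting can start as late as 17:00 and still end by 18:00.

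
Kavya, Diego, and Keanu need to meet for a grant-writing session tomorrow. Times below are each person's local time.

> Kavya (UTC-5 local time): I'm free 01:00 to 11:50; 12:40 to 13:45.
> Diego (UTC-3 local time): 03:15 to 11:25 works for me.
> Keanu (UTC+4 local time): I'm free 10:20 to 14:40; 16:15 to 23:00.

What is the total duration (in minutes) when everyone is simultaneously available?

390

Kavya in UTC: 06:00-16:50, 17:40-18:45 (add 5h to convert from UTC-5).
Diego in UTC: 06:15-14:25 (add 3h to convert from UTC-3).
Keanu in UTC: 06:20-10:40, 12:15-19:00 (subtract 4h to convert from UTC+4).
Kavya ∩ Diego: 06:15-14:25.
Kavya ∩ Diego ∩ Keanu: 06:20-10:40, 12:15-14:25.
So the common availability across everyone is 06:20-10:40, 12:15-14:25.
Summing the common windows: 260 + 130 = 390 minutes.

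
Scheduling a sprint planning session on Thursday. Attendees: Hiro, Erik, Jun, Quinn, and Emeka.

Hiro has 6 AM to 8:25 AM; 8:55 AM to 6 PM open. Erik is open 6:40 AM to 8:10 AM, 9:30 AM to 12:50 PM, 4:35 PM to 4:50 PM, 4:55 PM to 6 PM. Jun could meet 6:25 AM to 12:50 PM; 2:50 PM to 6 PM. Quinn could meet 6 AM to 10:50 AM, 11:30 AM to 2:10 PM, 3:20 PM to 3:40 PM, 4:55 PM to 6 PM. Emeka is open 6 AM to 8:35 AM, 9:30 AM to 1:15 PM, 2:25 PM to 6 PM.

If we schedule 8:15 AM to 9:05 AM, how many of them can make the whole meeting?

Jun and Quinn can make the full 08:15-09:05 slot — that's 2.

2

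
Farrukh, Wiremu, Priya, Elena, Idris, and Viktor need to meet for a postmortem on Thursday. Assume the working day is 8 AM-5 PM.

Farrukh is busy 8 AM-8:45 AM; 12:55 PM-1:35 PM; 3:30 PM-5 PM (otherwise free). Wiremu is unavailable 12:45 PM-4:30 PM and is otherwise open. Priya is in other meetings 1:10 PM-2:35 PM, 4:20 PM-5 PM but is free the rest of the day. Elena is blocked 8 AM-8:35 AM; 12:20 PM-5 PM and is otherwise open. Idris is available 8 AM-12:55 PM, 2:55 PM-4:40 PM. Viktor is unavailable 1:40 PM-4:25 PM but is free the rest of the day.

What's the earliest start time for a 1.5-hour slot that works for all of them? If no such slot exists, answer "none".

08:45

Farrukh free: 08:45-12:55, 13:35-15:30 (invert busy blocks within the working day).
Wiremu free: 08:00-12:45, 16:30-17:00 (invert busy blocks within the working day).
Priya free: 08:00-13:10, 14:35-16:20 (invert busy blocks within the working day).
Elena free: 08:35-12:20 (invert busy blocks within the working day).
Idris free: 08:00-12:55, 14:55-16:40.
Viktor free: 08:00-13:40, 16:25-17:00 (invert busy blocks within the working day).
Farrukh ∩ Wiremu: 08:45-12:45.
Farrukh ∩ Wiremu ∩ Priya: 08:45-12:45.
Farrukh ∩ Wiremu ∩ Priya ∩ Elena: 08:45-12:20.
Farrukh ∩ Wiremu ∩ Priya ∩ Elena ∩ Idris: 08:45-12:20.
Farrukh ∩ Wiremu ∩ Priya ∩ Elena ∩ Idris ∩ Viktor: 08:45-12:20.
The first common window of at least 90 minutes is 08:45-12:20, so the earliest start is 08:45.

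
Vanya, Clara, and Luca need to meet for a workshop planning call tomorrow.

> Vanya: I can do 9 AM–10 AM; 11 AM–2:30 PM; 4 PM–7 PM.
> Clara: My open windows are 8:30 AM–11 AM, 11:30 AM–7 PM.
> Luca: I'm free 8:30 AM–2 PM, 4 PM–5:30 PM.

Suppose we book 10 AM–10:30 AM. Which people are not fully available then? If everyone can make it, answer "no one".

Vanya

Vanya: not fully free for 10:00-10:30. Clara: free for 10:00-10:30. Luca: free for 10:00-10:30.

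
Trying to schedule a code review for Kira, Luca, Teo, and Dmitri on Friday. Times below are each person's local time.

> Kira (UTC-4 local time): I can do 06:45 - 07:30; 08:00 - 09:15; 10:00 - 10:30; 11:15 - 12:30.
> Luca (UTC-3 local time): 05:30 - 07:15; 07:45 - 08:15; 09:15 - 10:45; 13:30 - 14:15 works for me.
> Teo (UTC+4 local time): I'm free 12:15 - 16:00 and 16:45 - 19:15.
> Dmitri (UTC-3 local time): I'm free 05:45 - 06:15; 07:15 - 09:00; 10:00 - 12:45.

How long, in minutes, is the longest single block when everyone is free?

Kira in UTC: 10:45-11:30, 12:00-13:15, 14:00-14:30, 15:15-16:30 (add 4h to convert from UTC-4).
Luca in UTC: 08:30-10:15, 10:45-11:15, 12:15-13:45, 16:30-17:15 (add 3h to convert from UTC-3).
Teo in UTC: 08:15-12:00, 12:45-15:15 (subtract 4h to convert from UTC+4).
Dmitri in UTC: 08:45-09:15, 10:15-12:00, 13:00-15:45 (add 3h to convert from UTC-3).
Kira ∩ Luca: 10:45-11:15, 12:15-13:15.
Kira ∩ Luca ∩ Teo: 10:45-11:15, 12:45-13:15.
Kira ∩ Luca ∩ Teo ∩ Dmitri: 10:45-11:15, 13:00-13:15.
The longest is 10:45-11:15 at 30 minutes.

30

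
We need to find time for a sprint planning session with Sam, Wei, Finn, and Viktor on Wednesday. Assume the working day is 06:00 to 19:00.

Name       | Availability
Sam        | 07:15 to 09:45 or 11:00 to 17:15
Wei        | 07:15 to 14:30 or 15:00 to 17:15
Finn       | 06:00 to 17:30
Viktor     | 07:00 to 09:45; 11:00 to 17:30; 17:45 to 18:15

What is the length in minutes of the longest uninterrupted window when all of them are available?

Sam ∩ Wei: 07:15-09:45, 11:00-14:30, 15:00-17:15.
Sam ∩ Wei ∩ Finn: 07:15-09:45, 11:00-14:30, 15:00-17:15.
Sam ∩ Wei ∩ Finn ∩ Viktor: 07:15-09:45, 11:00-14:30, 15:00-17:15.
The longest is 11:00-14:30 at 210 minutes.

210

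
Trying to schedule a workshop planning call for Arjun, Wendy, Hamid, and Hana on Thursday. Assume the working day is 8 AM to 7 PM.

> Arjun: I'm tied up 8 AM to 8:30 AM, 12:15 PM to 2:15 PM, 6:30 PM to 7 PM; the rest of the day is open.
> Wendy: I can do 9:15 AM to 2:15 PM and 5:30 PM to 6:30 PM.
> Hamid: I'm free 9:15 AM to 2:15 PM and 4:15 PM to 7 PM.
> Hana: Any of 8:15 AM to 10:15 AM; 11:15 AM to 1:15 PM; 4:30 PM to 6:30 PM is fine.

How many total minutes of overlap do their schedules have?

Arjun free: 08:30-12:15, 14:15-18:30 (invert busy blocks within the working day).
Wendy free: 09:15-14:15, 17:30-18:30.
Hamid free: 09:15-14:15, 16:15-19:00.
Hana free: 08:15-10:15, 11:15-13:15, 16:30-18:30.
Arjun ∩ Wendy: 09:15-12:15, 17:30-18:30.
Arjun ∩ Wendy ∩ Hamid: 09:15-12:15, 17:30-18:30.
Arjun ∩ Wendy ∩ Hamid ∩ Hana: 09:15-10:15, 11:15-12:15, 17:30-18:30.
Summing the common windows: 60 + 60 + 60 = 180 minutes.

180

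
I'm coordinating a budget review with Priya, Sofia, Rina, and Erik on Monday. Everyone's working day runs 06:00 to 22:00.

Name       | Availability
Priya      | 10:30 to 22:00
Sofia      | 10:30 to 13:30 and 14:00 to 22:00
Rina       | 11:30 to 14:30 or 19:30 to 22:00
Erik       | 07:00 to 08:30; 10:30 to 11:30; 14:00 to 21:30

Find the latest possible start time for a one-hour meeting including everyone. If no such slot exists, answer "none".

Priya ∩ Sofia: 10:30-13:30, 14:00-22:00.
Priya ∩ Sofia ∩ Rina: 11:30-13:30, 14:00-14:30, 19:30-22:00.
Priya ∩ Sofia ∩ Rina ∩ Erik: 14:00-14:30, 19:30-21:30.
The last common window of at least 60 minutes is 19:30-21:30; a 60-minute meeting can start as late as 20:30 and still end by 21:30.

20:30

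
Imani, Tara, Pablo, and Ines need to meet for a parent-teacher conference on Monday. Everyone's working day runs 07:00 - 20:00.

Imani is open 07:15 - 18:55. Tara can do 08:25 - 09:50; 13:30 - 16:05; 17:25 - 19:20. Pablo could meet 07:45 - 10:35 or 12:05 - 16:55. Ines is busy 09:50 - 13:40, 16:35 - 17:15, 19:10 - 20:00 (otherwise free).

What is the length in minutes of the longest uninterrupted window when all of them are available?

145

Imani free: 07:15-18:55.
Tara free: 08:25-09:50, 13:30-16:05, 17:25-19:20.
Pablo free: 07:45-10:35, 12:05-16:55.
Ines free: 07:00-09:50, 13:40-16:35, 17:15-19:10 (invert busy blocks within the working day).
Imani ∩ Tara: 08:25-09:50, 13:30-16:05, 17:25-18:55.
Imani ∩ Tara ∩ Pablo: 08:25-09:50, 13:30-16:05.
Imani ∩ Tara ∩ Pablo ∩ Ines: 08:25-09:50, 13:40-16:05.
The longest is 13:40-16:05 at 145 minutes.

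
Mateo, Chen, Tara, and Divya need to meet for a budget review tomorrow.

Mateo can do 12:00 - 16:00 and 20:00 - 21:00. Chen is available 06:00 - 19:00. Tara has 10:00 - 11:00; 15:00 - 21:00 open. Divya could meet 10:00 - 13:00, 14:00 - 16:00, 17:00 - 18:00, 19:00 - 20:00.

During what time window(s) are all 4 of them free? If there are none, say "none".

Mateo ∩ Chen: 12:00-16:00.
Mateo ∩ Chen ∩ Tara: 15:00-16:00.
Mateo ∩ Chen ∩ Tara ∩ Divya: 15:00-16:00.

15:00-16:00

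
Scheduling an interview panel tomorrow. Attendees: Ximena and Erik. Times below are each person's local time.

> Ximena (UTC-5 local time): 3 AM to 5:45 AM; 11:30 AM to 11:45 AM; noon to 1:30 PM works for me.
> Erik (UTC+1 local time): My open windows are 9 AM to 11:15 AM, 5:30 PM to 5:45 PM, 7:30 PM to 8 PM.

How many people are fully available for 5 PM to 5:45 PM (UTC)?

Ximena in UTC: 08:00-10:45, 16:30-16:45, 17:00-18:30 (add 5h to convert from UTC-5).
Erik in UTC: 08:00-10:15, 16:30-16:45, 18:30-19:00 (subtract 1h to convert from UTC+1).
Ximena can make the full 17:00-17:45 slot — that's 1.

1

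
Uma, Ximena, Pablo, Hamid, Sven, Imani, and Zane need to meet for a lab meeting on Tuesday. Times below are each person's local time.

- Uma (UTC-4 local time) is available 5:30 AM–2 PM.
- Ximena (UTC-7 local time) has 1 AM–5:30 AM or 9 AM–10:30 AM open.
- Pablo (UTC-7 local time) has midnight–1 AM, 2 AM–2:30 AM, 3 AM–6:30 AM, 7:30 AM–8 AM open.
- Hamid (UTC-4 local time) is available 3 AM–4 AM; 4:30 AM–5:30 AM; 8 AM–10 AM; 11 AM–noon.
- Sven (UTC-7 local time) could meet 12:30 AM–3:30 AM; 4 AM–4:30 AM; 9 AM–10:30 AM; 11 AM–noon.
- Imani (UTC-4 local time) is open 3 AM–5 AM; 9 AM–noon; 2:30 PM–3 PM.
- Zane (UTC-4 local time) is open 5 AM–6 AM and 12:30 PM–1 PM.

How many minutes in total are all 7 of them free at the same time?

0

Uma in UTC: 09:30-18:00 (add 4h to convert from UTC-4).
Ximena in UTC: 08:00-12:30, 16:00-17:30 (add 7h to convert from UTC-7).
Pablo in UTC: 07:00-08:00, 09:00-09:30, 10:00-13:30, 14:30-15:00 (add 7h to convert from UTC-7).
Hamid in UTC: 07:00-08:00, 08:30-09:30, 12:00-14:00, 15:00-16:00 (add 4h to convert from UTC-4).
Sven in UTC: 07:30-10:30, 11:00-11:30, 16:00-17:30, 18:00-19:00 (add 7h to convert from UTC-7).
Imani in UTC: 07:00-09:00, 13:00-16:00, 18:30-19:00 (add 4h to convert from UTC-4).
Zane in UTC: 09:00-10:00, 16:30-17:00 (add 4h to convert from UTC-4).
Uma ∩ Ximena: 09:30-12:30, 16:00-17:30.
Uma ∩ Ximena ∩ Pablo: 10:00-12:30.
Uma ∩ Ximena ∩ Pablo ∩ Hamid: 12:00-12:30.
Uma ∩ Ximena ∩ Pablo ∩ Hamid ∩ Sven: ∅.
Uma ∩ Ximena ∩ Pablo ∩ Hamid ∩ Sven ∩ Imani: ∅.
Uma ∩ Ximena ∩ Pablo ∩ Hamid ∩ Sven ∩ Imani ∩ Zane: ∅.
There is no time when everyone is free.
There is no common window, so the total is 0 minutes.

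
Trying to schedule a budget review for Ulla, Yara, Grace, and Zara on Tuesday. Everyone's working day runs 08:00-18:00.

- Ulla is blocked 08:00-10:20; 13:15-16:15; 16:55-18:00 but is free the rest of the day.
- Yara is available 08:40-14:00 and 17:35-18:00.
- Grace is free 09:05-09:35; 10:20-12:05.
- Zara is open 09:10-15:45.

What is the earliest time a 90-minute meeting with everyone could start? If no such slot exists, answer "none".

10:20

Ulla free: 10:20-13:15, 16:15-16:55 (invert busy blocks within the working day).
Yara free: 08:40-14:00, 17:35-18:00.
Grace free: 09:05-09:35, 10:20-12:05.
Zara free: 09:10-15:45.
Ulla ∩ Yara: 10:20-13:15.
Ulla ∩ Yara ∩ Grace: 10:20-12:05.
Ulla ∩ Yara ∩ Grace ∩ Zara: 10:20-12:05.
The first common window of at least 90 minutes is 10:20-12:05, so the earliest start is 10:20.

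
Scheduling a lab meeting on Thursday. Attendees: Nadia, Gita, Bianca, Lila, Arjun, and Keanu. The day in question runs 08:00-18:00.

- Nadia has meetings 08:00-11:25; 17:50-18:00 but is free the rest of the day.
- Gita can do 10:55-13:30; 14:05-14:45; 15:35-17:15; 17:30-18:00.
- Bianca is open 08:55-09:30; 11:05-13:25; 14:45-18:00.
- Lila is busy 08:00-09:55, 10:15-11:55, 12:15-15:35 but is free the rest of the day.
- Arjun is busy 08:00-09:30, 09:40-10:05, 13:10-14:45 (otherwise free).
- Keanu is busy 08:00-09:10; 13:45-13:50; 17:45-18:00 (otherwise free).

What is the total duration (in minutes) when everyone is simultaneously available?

Nadia free: 11:25-17:50 (invert busy blocks within the working day).
Gita free: 10:55-13:30, 14:05-14:45, 15:35-17:15, 17:30-18:00.
Bianca free: 08:55-09:30, 11:05-13:25, 14:45-18:00.
Lila free: 09:55-10:15, 11:55-12:15, 15:35-18:00 (invert busy blocks within the working day).
Arjun free: 09:30-09:40, 10:05-13:10, 14:45-18:00 (invert busy blocks within the working day).
Keanu free: 09:10-13:45, 13:50-17:45 (invert busy blocks within the working day).
Nadia ∩ Gita: 11:25-13:30, 14:05-14:45, 15:35-17:15, 17:30-17:50.
Nadia ∩ Gita ∩ Bianca: 11:25-13:25, 15:35-17:15, 17:30-17:50.
Nadia ∩ Gita ∩ Bianca ∩ Lila: 11:55-12:15, 15:35-17:15, 17:30-17:50.
Nadia ∩ Gita ∩ Bianca ∩ Lila ∩ Arjun: 11:55-12:15, 15:35-17:15, 17:30-17:50.
Nadia ∩ Gita ∩ Bianca ∩ Lila ∩ Arjun ∩ Keanu: 11:55-12:15, 15:35-17:15, 17:30-17:45.
So the common availability across everyone is 11:55-12:15, 15:35-17:15, 17:30-17:45.
Summing the common windows: 20 + 100 + 15 = 135 minutes.

135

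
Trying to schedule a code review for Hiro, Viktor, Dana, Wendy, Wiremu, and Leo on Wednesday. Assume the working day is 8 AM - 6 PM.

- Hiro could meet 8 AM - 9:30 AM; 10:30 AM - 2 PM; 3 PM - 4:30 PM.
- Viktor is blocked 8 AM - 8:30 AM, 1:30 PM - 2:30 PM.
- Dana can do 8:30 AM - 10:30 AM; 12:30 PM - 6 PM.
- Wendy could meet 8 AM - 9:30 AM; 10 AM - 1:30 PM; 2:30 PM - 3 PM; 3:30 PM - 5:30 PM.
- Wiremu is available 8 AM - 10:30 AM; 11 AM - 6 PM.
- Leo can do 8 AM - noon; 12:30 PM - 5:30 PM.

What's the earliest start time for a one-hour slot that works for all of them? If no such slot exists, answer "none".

Hiro free: 08:00-09:30, 10:30-14:00, 15:00-16:30.
Viktor free: 08:30-13:30, 14:30-18:00 (invert busy blocks within the working day).
Dana free: 08:30-10:30, 12:30-18:00.
Wendy free: 08:00-09:30, 10:00-13:30, 14:30-15:00, 15:30-17:30.
Wiremu free: 08:00-10:30, 11:00-18:00.
Leo free: 08:00-12:00, 12:30-17:30.
Hiro ∩ Viktor: 08:30-09:30, 10:30-13:30, 15:00-16:30.
Hiro ∩ Viktor ∩ Dana: 08:30-09:30, 12:30-13:30, 15:00-16:30.
Hiro ∩ Viktor ∩ Dana ∩ Wendy: 08:30-09:30, 12:30-13:30, 15:30-16:30.
Hiro ∩ Viktor ∩ Dana ∩ Wendy ∩ Wiremu: 08:30-09:30, 12:30-13:30, 15:30-16:30.
Hiro ∩ Viktor ∩ Dana ∩ Wendy ∩ Wiremu ∩ Leo: 08:30-09:30, 12:30-13:30, 15:30-16:30.
The first common window of at least 60 minutes is 08:30-09:30, so the earliest start is 08:30.

08:30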